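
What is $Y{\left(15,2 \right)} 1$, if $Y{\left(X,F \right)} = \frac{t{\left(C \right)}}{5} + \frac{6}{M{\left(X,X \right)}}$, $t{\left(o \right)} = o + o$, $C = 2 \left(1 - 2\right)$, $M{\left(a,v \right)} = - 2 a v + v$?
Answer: $- \frac{118}{145} \approx -0.81379$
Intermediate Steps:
$M{\left(a,v \right)} = v - 2 a v$ ($M{\left(a,v \right)} = - 2 a v + v = v - 2 a v$)
$C = -2$ ($C = 2 \left(-1\right) = -2$)
$t{\left(o \right)} = 2 o$
$Y{\left(X,F \right)} = - \frac{4}{5} + \frac{6}{X \left(1 - 2 X\right)}$ ($Y{\left(X,F \right)} = \frac{2 \left(-2\right)}{5} + \frac{6}{X \left(1 - 2 X\right)} = \left(-4\right) \frac{1}{5} + 6 \frac{1}{X \left(1 - 2 X\right)} = - \frac{4}{5} + \frac{6}{X \left(1 - 2 X\right)}$)
$Y{\left(15,2 \right)} 1 = \frac{2 \left(-15 - 4 \cdot 15^{2} + 2 \cdot 15\right)}{5 \cdot 15 \left(-1 + 2 \cdot 15\right)} 1 = \frac{2}{5} \cdot \frac{1}{15} \frac{1}{-1 + 30} \left(-15 - 900 + 30\right) 1 = \frac{2}{5} \cdot \frac{1}{15} \cdot \frac{1}{29} \left(-15 - 900 + 30\right) 1 = \frac{2}{5} \cdot \frac{1}{15} \cdot \frac{1}{29} \left(-885\right) 1 = \left(- \frac{118}{145}\right) 1 = - \frac{118}{145}$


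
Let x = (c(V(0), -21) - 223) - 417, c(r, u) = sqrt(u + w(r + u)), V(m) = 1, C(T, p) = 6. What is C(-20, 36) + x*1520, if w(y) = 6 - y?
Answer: -972794 + 1520*sqrt(5) ≈ -9.6940e+5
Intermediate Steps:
c(r, u) = sqrt(6 - r) (c(r, u) = sqrt(u + (6 - (r + u))) = sqrt(u + (6 + (-r - u))) = sqrt(u + (6 - r - u)) = sqrt(6 - r))
x = -640 + sqrt(5) (x = (sqrt(6 - 1*1) - 223) - 417 = (sqrt(6 - 1) - 223) - 417 = (sqrt(5) - 223) - 417 = (-223 + sqrt(5)) - 417 = -640 + sqrt(5) ≈ -637.76)
C(-20, 36) + x*1520 = 6 + (-640 + sqrt(5))*1520 = 6 + (-972800 + 1520*sqrt(5)) = -972794 + 1520*sqrt(5)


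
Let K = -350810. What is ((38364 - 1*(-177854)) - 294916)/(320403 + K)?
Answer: 78698/30407 ≈ 2.5882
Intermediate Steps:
((38364 - 1*(-177854)) - 294916)/(320403 + K) = ((38364 - 1*(-177854)) - 294916)/(320403 - 350810) = ((38364 + 177854) - 294916)/(-30407) = (216218 - 294916)*(-1/30407) = -78698*(-1/30407) = 78698/30407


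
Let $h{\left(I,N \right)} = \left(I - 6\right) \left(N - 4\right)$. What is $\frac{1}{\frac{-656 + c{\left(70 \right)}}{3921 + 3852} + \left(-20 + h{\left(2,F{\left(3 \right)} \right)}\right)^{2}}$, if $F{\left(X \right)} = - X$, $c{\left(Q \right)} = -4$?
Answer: $\frac{2591}{165604} \approx 0.015646$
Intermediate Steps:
$h{\left(I,N \right)} = \left(-6 + I\right) \left(-4 + N\right)$
$\frac{1}{\frac{-656 + c{\left(70 \right)}}{3921 + 3852} + \left(-20 + h{\left(2,F{\left(3 \right)} \right)}\right)^{2}} = \frac{1}{\frac{-656 - 4}{3921 + 3852} + \left(-20 + \left(24 - 6 \left(\left(-1\right) 3\right) - 8 + 2 \left(\left(-1\right) 3\right)\right)\right)^{2}} = \frac{1}{- \frac{660}{7773} + \left(-20 + \left(24 - -18 - 8 + 2 \left(-3\right)\right)\right)^{2}} = \frac{1}{\left(-660\right) \frac{1}{7773} + \left(-20 + \left(24 + 18 - 8 - 6\right)\right)^{2}} = \frac{1}{- \frac{220}{2591} + \left(-20 + 28\right)^{2}} = \frac{1}{- \frac{220}{2591} + 8^{2}} = \frac{1}{- \frac{220}{2591} + 64} = \frac{1}{\frac{165604}{2591}} = \frac{2591}{165604}$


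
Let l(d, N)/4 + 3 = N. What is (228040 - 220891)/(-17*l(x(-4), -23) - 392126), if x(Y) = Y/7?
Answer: -7149/390358 ≈ -0.018314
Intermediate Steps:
x(Y) = Y/7 (x(Y) = Y*(⅐) = Y/7)
l(d, N) = -12 + 4*N
(228040 - 220891)/(-17*l(x(-4), -23) - 392126) = (228040 - 220891)/(-17*(-12 + 4*(-23)) - 392126) = 7149/(-17*(-12 - 92) - 392126) = 7149/(-17*(-104) - 392126) = 7149/(1768 - 392126) = 7149/(-390358) = 7149*(-1/390358) = -7149/390358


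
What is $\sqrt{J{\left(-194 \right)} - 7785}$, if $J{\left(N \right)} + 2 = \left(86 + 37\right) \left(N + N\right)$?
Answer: $i \sqrt{55511} \approx 235.61 i$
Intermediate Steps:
$J{\left(N \right)} = -2 + 246 N$ ($J{\left(N \right)} = -2 + \left(86 + 37\right) \left(N + N\right) = -2 + 123 \cdot 2 N = -2 + 246 N$)
$\sqrt{J{\left(-194 \right)} - 7785} = \sqrt{\left(-2 + 246 \left(-194\right)\right) - 7785} = \sqrt{\left(-2 - 47724\right) - 7785} = \sqrt{-47726 - 7785} = \sqrt{-55511} = i \sqrt{55511}$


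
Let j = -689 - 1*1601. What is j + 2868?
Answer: 578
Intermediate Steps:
j = -2290 (j = -689 - 1601 = -2290)
j + 2868 = -2290 + 2868 = 578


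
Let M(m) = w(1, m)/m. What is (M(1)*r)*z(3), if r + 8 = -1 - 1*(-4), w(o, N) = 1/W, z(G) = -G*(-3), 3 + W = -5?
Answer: 45/8 ≈ 5.6250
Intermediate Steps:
W = -8 (W = -3 - 5 = -8)
z(G) = 3*G
w(o, N) = -⅛ (w(o, N) = 1/(-8) = -⅛)
M(m) = -1/(8*m)
r = -5 (r = -8 + (-1 - 1*(-4)) = -8 + (-1 + 4) = -8 + 3 = -5)
(M(1)*r)*z(3) = (-⅛/1*(-5))*(3*3) = (-⅛*1*(-5))*9 = -⅛*(-5)*9 = (5/8)*9 = 45/8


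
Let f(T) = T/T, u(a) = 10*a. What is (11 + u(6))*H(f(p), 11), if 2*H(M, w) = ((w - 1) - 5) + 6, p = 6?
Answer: 781/2 ≈ 390.50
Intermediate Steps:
f(T) = 1
H(M, w) = w/2 (H(M, w) = (((w - 1) - 5) + 6)/2 = (((-1 + w) - 5) + 6)/2 = ((-6 + w) + 6)/2 = w/2)
(11 + u(6))*H(f(p), 11) = (11 + 10*6)*((½)*11) = (11 + 60)*(11/2) = 71*(11/2) = 781/2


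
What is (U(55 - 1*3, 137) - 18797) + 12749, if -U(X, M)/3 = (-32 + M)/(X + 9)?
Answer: -369243/61 ≈ -6053.2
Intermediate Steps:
U(X, M) = -3*(-32 + M)/(9 + X) (U(X, M) = -3*(-32 + M)/(X + 9) = -3*(-32 + M)/(9 + X))
(U(55 - 1*3, 137) - 18797) + 12749 = (3*(32 - 1*137)/(9 + (55 - 1*3)) - 18797) + 12749 = (3*(32 - 137)/(9 + (55 - 3)) - 18797) + 12749 = (3*(-105)/(9 + 52) - 18797) + 12749 = (3*(-105)/61 - 18797) + 12749 = (3*(1/61)*(-105) - 18797) + 12749 = (-315/61 - 18797) + 12749 = -1146932/61 + 12749 = -369243/61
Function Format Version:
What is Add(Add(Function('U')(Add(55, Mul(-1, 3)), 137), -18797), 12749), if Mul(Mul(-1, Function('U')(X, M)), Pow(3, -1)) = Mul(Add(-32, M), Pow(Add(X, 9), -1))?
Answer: Rational(-369243, 61) ≈ -6053.2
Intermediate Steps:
Function('U')(X, M) = Mul(-3, Pow(Add(9, X), -1), Add(-32, M)) (Function('U')(X, M) = Mul(-3, Mul(Add(-32, M), Pow(Add(X, 9), -1))) = Mul(-3, Mul(Add(-32, M), Pow(Add(9, X), -1))) = Mul(-3, Mul(Pow(Add(9, X), -1), Add(-32, M))) = Mul(-3, Pow(Add(9, X), -1), Add(-32, M)))
Add(Add(Function('U')(Add(55, Mul(-1, 3)), 137), -18797), 12749) = Add(Add(Mul(3, Pow(Add(9, Add(55, Mul(-1, 3))), -1), Add(32, Mul(-1, 137))), -18797), 12749) = Add(Add(Mul(3, Pow(Add(9, Add(55, -3)), -1), Add(32, -137)), -18797), 12749) = Add(Add(Mul(3, Pow(Add(9, 52), -1), -105), -18797), 12749) = Add(Add(Mul(3, Pow(61, -1), -105), -18797), 12749) = Add(Add(Mul(3, Rational(1, 61), -105), -18797), 12749) = Add(Add(Rational(-315, 61), -18797), 12749) = Add(Rational(-1146932, 61), 12749) = Rational(-369243, 61)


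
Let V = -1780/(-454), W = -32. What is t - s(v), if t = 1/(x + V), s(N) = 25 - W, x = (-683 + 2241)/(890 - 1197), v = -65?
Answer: -4654541/80436 ≈ -57.866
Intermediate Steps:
V = 890/227 (V = -1780*(-1/454) = 890/227 ≈ 3.9207)
x = -1558/307 (x = 1558/(-307) = 1558*(-1/307) = -1558/307 ≈ -5.0749)
s(N) = 57 (s(N) = 25 - 1*(-32) = 25 + 32 = 57)
t = -69689/80436 (t = 1/(-1558/307 + 890/227) = 1/(-80436/69689) = -69689/80436 ≈ -0.86639)
t - s(v) = -69689/80436 - 1*57 = -69689/80436 - 57 = -4654541/80436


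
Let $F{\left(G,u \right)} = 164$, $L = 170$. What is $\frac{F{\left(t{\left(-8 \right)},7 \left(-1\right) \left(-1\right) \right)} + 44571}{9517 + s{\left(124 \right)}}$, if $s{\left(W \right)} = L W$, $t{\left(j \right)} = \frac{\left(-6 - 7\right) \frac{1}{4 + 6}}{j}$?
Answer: $\frac{44735}{30597} \approx 1.4621$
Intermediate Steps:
$t{\left(j \right)} = - \frac{13}{10 j}$ ($t{\left(j \right)} = \frac{\left(-13\right) \frac{1}{10}}{j} = - \frac{13}{10 j}$)
$s{\left(W \right)} = 170 W$
$\frac{F{\left(t{\left(-8 \right)},7 \left(-1\right) \left(-1\right) \right)} + 44571}{9517 + s{\left(124 \right)}} = \frac{164 + 44571}{9517 + 170 \cdot 124} = \frac{44735}{9517 + 21080} = \frac{44735}{30597}$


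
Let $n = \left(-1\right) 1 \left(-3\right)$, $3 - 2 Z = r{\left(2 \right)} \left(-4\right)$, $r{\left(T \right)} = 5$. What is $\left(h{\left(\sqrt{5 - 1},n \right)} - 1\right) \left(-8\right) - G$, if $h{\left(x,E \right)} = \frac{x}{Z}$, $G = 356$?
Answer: $- \frac{8036}{23} \approx -349.39$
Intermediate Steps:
$Z = \frac{23}{2}$ ($Z = \frac{3}{2} - \frac{5 \left(-4\right)}{2} = \frac{3}{2} - -10 = \frac{3}{2} + 10 = \frac{23}{2} \approx 11.5$)
$n = 3$ ($n = \left(-1\right) \left(-3\right) = 3$)
$h{\left(x,E \right)} = \frac{2 x}{23}$ ($h{\left(x,E \right)} = \frac{x}{\frac{23}{2}} = x \frac{2}{23} = \frac{2 x}{23}$)
$\left(h{\left(\sqrt{5 - 1},n \right)} - 1\right) \left(-8\right) - G = \left(\frac{2 \sqrt{5 - 1}}{23} - 1\right) \left(-8\right) - 356 = \left(\frac{2 \sqrt{4}}{23} - 1\right) \left(-8\right) - 356 = \left(\frac{2}{23} \cdot 2 - 1\right) \left(-8\right) - 356 = \left(\frac{4}{23} - 1\right) \left(-8\right) - 356 = \left(- \frac{19}{23}\right) \left(-8\right) - 356 = \frac{152}{23} - 356 = - \frac{8036}{23}$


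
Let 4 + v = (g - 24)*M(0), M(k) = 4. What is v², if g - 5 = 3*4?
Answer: 1024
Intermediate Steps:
g = 17 (g = 5 + 3*4 = 5 + 12 = 17)
v = -32 (v = -4 + (17 - 24)*4 = -4 - 7*4 = -4 - 28 = -32)
v² = (-32)² = 1024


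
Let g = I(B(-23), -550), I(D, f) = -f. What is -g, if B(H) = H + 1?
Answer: -550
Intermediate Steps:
B(H) = 1 + H
g = 550 (g = -1*(-550) = 550)
-g = -1*550 = -550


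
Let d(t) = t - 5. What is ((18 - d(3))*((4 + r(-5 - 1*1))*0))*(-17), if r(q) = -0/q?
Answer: 0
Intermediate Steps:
r(q) = 0 (r(q) = -4*0 = 0)
d(t) = -5 + t
((18 - d(3))*((4 + r(-5 - 1*1))*0))*(-17) = ((18 - (-5 + 3))*((4 + 0)*0))*(-17) = ((18 - 1*(-2))*(4*0))*(-17) = ((18 + 2)*0)*(-17) = (20*0)*(-17) = 0*(-17) = 0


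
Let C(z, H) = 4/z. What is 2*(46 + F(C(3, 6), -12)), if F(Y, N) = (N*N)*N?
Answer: -3364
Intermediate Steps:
F(Y, N) = N³ (F(Y, N) = N²*N = N³)
2*(46 + F(C(3, 6), -12)) = 2*(46 + (-12)³) = 2*(46 - 1728) = 2*(-1682) = -3364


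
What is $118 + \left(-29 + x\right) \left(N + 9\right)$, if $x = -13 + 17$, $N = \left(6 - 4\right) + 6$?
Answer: $-307$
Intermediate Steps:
$N = 8$ ($N = 2 + 6 = 8$)
$x = 4$
$118 + \left(-29 + x\right) \left(N + 9\right) = 118 + \left(-29 + 4\right) \left(8 + 9\right) = 118 - 425 = -307$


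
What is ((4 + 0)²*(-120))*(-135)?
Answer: 259200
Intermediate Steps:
((4 + 0)²*(-120))*(-135) = (4²*(-120))*(-135) = (16*(-120))*(-135) = -1920*(-135) = 259200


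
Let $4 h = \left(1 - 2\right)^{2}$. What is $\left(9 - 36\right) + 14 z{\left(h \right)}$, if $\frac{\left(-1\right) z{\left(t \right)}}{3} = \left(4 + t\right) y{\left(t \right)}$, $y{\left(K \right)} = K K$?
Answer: $- \frac{1221}{32} \approx -38.156$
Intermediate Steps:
$y{\left(K \right)} = K^{2}$
$h = \frac{1}{4}$ ($h = \frac{\left(1 - 2\right)^{2}}{4} = \frac{\left(-1\right)^{2}}{4} = \frac{1}{4} \cdot 1 = \frac{1}{4} \approx 0.25$)
$z{\left(t \right)} = - 3 t^{2} \left(4 + t\right)$ ($z{\left(t \right)} = - 3 \left(4 + t\right) t^{2} = - 3 t^{2} \left(4 + t\right)$)
$\left(9 - 36\right) + 14 z{\left(h \right)} = \left(9 - 36\right) + 14 \frac{3 \left(-4 - \frac{1}{4}\right)}{16} = -27 + 14 \cdot 3 \cdot \frac{1}{16} \left(-4 - \frac{1}{4}\right) = -27 + 14 \cdot 3 \cdot \frac{1}{16} \left(- \frac{17}{4}\right) = -27 + 14 \left(- \frac{51}{64}\right) = -27 - \frac{357}{32} = - \frac{1221}{32}$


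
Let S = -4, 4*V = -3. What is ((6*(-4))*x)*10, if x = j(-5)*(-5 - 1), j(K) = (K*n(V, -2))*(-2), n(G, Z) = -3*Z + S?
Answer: 28800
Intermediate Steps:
V = -¾ (V = (¼)*(-3) = -¾ ≈ -0.75000)
n(G, Z) = -4 - 3*Z (n(G, Z) = -3*Z - 4 = -4 - 3*Z)
j(K) = -4*K (j(K) = (K*(-4 - 3*(-2)))*(-2) = (K*(-4 + 6))*(-2) = (K*2)*(-2) = (2*K)*(-2) = -4*K)
x = -120 (x = (-4*(-5))*(-5 - 1) = 20*(-6) = -120)
((6*(-4))*x)*10 = ((6*(-4))*(-120))*10 = -24*(-120)*10 = 2880*10 = 28800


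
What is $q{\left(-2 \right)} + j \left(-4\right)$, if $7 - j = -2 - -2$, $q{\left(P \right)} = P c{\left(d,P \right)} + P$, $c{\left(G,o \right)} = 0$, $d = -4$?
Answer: $-30$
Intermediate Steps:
$q{\left(P \right)} = P$ ($q{\left(P \right)} = P 0 + P = 0 + P = P$)
$j = 7$ ($j = 7 - \left(-2 - -2\right) = 7 - \left(-2 + 2\right) = 7 - 0 = 7 + 0 = 7$)
$q{\left(-2 \right)} + j \left(-4\right) = -2 + 7 \left(-4\right) = -2 - 28 = -30$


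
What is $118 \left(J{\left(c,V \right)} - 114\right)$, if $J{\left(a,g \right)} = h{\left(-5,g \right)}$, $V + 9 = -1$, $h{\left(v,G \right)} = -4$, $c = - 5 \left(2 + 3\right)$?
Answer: $-13924$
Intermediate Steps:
$c = -25$ ($c = \left(-5\right) 5 = -25$)
$V = -10$ ($V = -9 - 1 = -10$)
$J{\left(a,g \right)} = -4$
$118 \left(J{\left(c,V \right)} - 114\right) = 118 \left(-4 - 114\right) = 118 \left(-118\right) = -13924$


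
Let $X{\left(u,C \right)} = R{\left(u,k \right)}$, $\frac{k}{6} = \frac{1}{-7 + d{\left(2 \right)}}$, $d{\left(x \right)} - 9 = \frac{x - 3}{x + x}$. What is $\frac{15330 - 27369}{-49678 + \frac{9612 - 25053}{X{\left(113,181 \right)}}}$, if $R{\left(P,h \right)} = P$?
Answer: $\frac{1360407}{5629055} \approx 0.24168$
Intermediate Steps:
$d{\left(x \right)} = 9 + \frac{-3 + x}{2 x}$ ($d{\left(x \right)} = 9 + \frac{x - 3}{x + x} = 9 + \frac{-3 + x}{2 x}$)
$k = \frac{24}{7}$ ($k = \frac{6}{-7 + \frac{-3 + 19 \cdot 2}{2 \cdot 2}} = \frac{6}{-7 + \frac{1}{2} \cdot \frac{1}{2} \left(-3 + 38\right)} = \frac{6}{-7 + \frac{1}{2} \cdot \frac{1}{2} \cdot 35} = \frac{6}{-7 + \frac{35}{4}} = \frac{6}{\frac{7}{4}} = 6 \cdot \frac{4}{7} = \frac{24}{7} \approx 3.4286$)
$X{\left(u,C \right)} = u$
$\frac{15330 - 27369}{-49678 + \frac{9612 - 25053}{X{\left(113,181 \right)}}} = \frac{15330 - 27369}{-49678 + \frac{9612 - 25053}{113}} = - \frac{12039}{-49678 - \frac{15441}{113}} = - \frac{12039}{- \frac{5629055}{113}} = \left(-12039\right) \left(- \frac{113}{5629055}\right) = \frac{1360407}{5629055}$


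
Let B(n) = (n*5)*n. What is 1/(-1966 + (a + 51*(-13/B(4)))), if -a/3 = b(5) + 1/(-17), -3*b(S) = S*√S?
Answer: -3651315760/7207871513681 - 9248000*√5/7207871513681 ≈ -0.00050944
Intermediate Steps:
B(n) = 5*n² (B(n) = (5*n)*n = 5*n²)
b(S) = -S^(3/2)/3 (b(S) = -S*√S/3 = -S^(3/2)/3)
a = 3/17 + 5*√5 (a = -3*(-5*√5/3 + 1/(-17)) = -3*(-5*√5/3 - 1/17) = -3*(-1/17 - 5*√5/3) = 3/17 + 5*√5 ≈ 11.357)
1/(-1966 + (a + 51*(-13/B(4)))) = 1/(-1966 + ((3/17 + 5*√5) + 51*(-13/(5*4²)))) = 1/(-1966 + ((3/17 + 5*√5) + 51*(-13/(5*16)))) = 1/(-1966 + ((3/17 + 5*√5) + 51*(-13/80))) = 1/(-1966 + ((3/17 + 5*√5) - 663/80)) = 1/(-1966 + (-11031/1360 + 5*√5)) = 1/(-2684791/1360 + 5*√5)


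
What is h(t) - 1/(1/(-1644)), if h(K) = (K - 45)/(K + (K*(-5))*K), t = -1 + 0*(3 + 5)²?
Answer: 4955/3 ≈ 1651.7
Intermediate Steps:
t = -1 (t = -1 + 0*8² = -1 + 0*64 = -1 + 0 = -1)
h(K) = (-45 + K)/(K - 5*K²) (h(K) = (-45 + K)/(K + (-5*K)*K) = (-45 + K)/(K - 5*K²))
h(t) - 1/(1/(-1644)) = (45 - 1*(-1))/((-1)*(-1 + 5*(-1))) - 1/(1/(-1644)) = -(45 + 1)/(-1 - 5) - 1/(-1/1644) = -1*46/(-6) - 1*(-1644) = -1*(-⅙)*46 + 1644 = 23/3 + 1644 = 4955/3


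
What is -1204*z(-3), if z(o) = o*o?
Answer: -10836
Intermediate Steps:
z(o) = o**2
-1204*z(-3) = -1204*(-3)**2 = -1204*9 = -1*10836 = -10836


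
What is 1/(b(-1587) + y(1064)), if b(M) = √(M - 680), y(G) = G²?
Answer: 1132096/1281641355483 - I*√2267/1281641355483 ≈ 8.8332e-7 - 3.715e-11*I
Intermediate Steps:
b(M) = √(-680 + M)
1/(b(-1587) + y(1064)) = 1/(√(-680 - 1587) + 1064²) = 1/(√(-2267) + 1132096) = 1/(I*√2267 + 1132096) = 1/(1132096 + I*√2267)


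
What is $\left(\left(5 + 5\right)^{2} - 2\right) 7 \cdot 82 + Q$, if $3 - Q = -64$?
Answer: $56319$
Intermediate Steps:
$Q = 67$ ($Q = 3 - -64 = 3 + 64 = 67$)
$\left(\left(5 + 5\right)^{2} - 2\right) 7 \cdot 82 + Q = \left(\left(5 + 5\right)^{2} - 2\right) 7 \cdot 82 + 67 = \left(10^{2} - 2\right) 7 \cdot 82 + 67 = \left(100 - 2\right) 7 \cdot 82 + 67 = 98 \cdot 7 \cdot 82 + 67 = 686 \cdot 82 + 67 = 56252 + 67 = 56319$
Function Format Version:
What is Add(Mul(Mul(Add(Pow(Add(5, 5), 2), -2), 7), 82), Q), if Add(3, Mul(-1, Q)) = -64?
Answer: 56319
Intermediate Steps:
Q = 67 (Q = Add(3, Mul(-1, -64)) = Add(3, 64) = 67)
Add(Mul(Mul(Add(Pow(Add(5, 5), 2), -2), 7), 82), Q) = Add(Mul(Mul(Add(Pow(Add(5, 5), 2), -2), 7), 82), 67) = Add(Mul(Mul(Add(Pow(10, 2), -2), 7), 82), 67) = Add(Mul(Mul(Add(100, -2), 7), 82), 67) = Add(Mul(Mul(98, 7), 82), 67) = Add(Mul(686, 82), 67) = Add(56252, 67) = 56319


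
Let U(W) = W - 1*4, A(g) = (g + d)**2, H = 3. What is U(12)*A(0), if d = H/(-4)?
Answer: 9/2 ≈ 4.5000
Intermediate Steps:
d = -3/4 (d = 3/(-4) = 3*(-1/4) = -3/4 ≈ -0.75000)
A(g) = (-3/4 + g)**2 (A(g) = (g - 3/4)**2 = (-3/4 + g)**2)
U(W) = -4 + W (U(W) = W - 4 = -4 + W)
U(12)*A(0) = (-4 + 12)*((-3 + 4*0)**2/16) = 8*((-3 + 0)**2/16) = 8*((1/16)*(-3)**2) = 8*((1/16)*9) = 8*(9/16) = 9/2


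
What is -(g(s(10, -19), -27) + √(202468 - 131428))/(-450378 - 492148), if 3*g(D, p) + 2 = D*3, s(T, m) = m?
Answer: -59/2827578 + 4*√1110/471263 ≈ 0.00026192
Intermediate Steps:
g(D, p) = -⅔ + D (g(D, p) = -⅔ + (D*3)/3 = -⅔ + (3*D)/3 = -⅔ + D)
-(g(s(10, -19), -27) + √(202468 - 131428))/(-450378 - 492148) = -((-⅔ - 19) + √(202468 - 131428))/(-450378 - 492148) = -(-59/3 + √71040)/(-942526) = -(-59/3 + 8*√1110)*(-1)/942526 = -(59/2827578 - 4*√1110/471263) = -59/2827578 + 4*√1110/471263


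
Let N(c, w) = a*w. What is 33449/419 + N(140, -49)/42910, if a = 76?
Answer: 102409731/1284235 ≈ 79.744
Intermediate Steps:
N(c, w) = 76*w
33449/419 + N(140, -49)/42910 = 33449/419 + (76*(-49))/42910 = 33449*(1/419) - 3724*1/42910 = 33449/419 - 266/3065 = 102409731/1284235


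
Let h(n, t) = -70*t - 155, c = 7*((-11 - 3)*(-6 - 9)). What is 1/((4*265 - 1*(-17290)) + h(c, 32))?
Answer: 1/15955 ≈ 6.2676e-5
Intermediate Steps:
c = 1470 (c = 7*(-14*(-15)) = 7*210 = 1470)
h(n, t) = -155 - 70*t
1/((4*265 - 1*(-17290)) + h(c, 32)) = 1/((4*265 - 1*(-17290)) + (-155 - 70*32)) = 1/((1060 + 17290) + (-155 - 2240)) = 1/(18350 - 2395) = 1/15955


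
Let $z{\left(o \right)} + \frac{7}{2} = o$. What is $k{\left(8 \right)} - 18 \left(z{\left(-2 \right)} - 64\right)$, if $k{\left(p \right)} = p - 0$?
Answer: $1259$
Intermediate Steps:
$z{\left(o \right)} = - \frac{7}{2} + o$
$k{\left(p \right)} = p$ ($k{\left(p \right)} = p + 0 = p$)
$k{\left(8 \right)} - 18 \left(z{\left(-2 \right)} - 64\right) = 8 - 18 \left(\left(- \frac{7}{2} - 2\right) - 64\right) = 8 - 18 \left(- \frac{11}{2} - 64\right) = 8 - -1251 = 8 + 1251 = 1259$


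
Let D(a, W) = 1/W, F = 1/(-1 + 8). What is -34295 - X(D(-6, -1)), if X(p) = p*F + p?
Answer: -240057/7 ≈ -34294.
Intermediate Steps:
F = 1/7 ≈ 0.14286
X(p) = 8*p/7 (X(p) = p*(1/7) + p = p/7 + p = 8*p/7)
-34295 - X(D(-6, -1)) = -34295 - 8/(7*(-1)) = -34295 - 8*(-1)/7 = -34295 - 1*(-8/7) = -34295 + 8/7 = -240057/7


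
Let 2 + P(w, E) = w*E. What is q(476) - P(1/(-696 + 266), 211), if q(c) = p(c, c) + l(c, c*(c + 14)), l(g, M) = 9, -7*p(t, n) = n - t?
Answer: 4941/430 ≈ 11.491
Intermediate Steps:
p(t, n) = -n/7 + t/7 (p(t, n) = -(n - t)/7 = -n/7 + t/7)
q(c) = 9 (q(c) = (-c/7 + c/7) + 9 = 0 + 9 = 9)
P(w, E) = -2 + E*w (P(w, E) = -2 + w*E = -2 + E*w)
q(476) - P(1/(-696 + 266), 211) = 9 - (-2 + 211/(-696 + 266)) = 9 - (-2 + 211/(-430)) = 9 - (-2 + 211*(-1/430)) = 9 - (-2 - 211/430) = 9 - 1*(-1071/430) = 9 + 1071/430 = 4941/430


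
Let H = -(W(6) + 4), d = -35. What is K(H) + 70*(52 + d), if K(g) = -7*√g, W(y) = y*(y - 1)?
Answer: 1190 - 7*I*√34 ≈ 1190.0 - 40.817*I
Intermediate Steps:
W(y) = y*(-1 + y)
H = -34 (H = -(6*(-1 + 6) + 4) = -(6*5 + 4) = -(30 + 4) = -34 ≈ -34.000)
K(H) + 70*(52 + d) = -7*I*√34 + 70*(52 - 35) = -7*I*√34 + 70*17 = -7*I*√34 + 1190 = 1190 - 7*I*√34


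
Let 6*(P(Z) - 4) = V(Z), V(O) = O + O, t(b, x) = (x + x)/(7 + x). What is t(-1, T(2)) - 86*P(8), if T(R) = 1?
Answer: -6877/12 ≈ -573.08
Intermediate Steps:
t(b, x) = 2*x/(7 + x) (t(b, x) = (2*x)/(7 + x) = 2*x/(7 + x))
V(O) = 2*O
P(Z) = 4 + Z/3 (P(Z) = 4 + (2*Z)/6 = 4 + Z/3)
t(-1, T(2)) - 86*P(8) = 2*1/(7 + 1) - 86*(4 + (⅓)*8) = 2*1/8 - 86*(4 + 8/3) = 2*1*(⅛) - 86*20/3 = ¼ - 1720/3 = -6877/12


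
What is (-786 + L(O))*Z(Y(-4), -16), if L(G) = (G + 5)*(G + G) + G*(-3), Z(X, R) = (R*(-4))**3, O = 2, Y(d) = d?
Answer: -200278016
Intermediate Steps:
Z(X, R) = -64*R**3 (Z(X, R) = (-4*R)**3 = -64*R**3)
L(G) = -3*G + 2*G*(5 + G) (L(G) = (5 + G)*(2*G) - 3*G = 2*G*(5 + G) - 3*G = -3*G + 2*G*(5 + G))
(-786 + L(O))*Z(Y(-4), -16) = (-786 + 2*(7 + 2*2))*(-64*(-16)**3) = (-786 + 2*(7 + 4))*(-64*(-4096)) = (-786 + 2*11)*262144 = (-786 + 22)*262144 = -764*262144 = -200278016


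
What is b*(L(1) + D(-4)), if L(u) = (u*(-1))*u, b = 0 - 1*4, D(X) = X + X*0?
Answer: 20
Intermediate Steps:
D(X) = X (D(X) = X + 0 = X)
b = -4 (b = 0 - 4 = -4)
L(u) = -u² (L(u) = (-u)*u = -u²)
b*(L(1) + D(-4)) = -4*(-1*1² - 4) = -4*(-1*1 - 4) = -4*(-1 - 4) = -4*(-5) = 20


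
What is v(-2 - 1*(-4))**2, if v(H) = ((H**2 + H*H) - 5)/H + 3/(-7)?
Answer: 225/196 ≈ 1.1480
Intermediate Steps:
v(H) = -3/7 + (-5 + 2*H**2)/H (v(H) = ((H**2 + H**2) - 5)/H + 3*(-1/7) = (2*H**2 - 5)/H - 3/7 = (-5 + 2*H**2)/H - 3/7 = -3/7 + (-5 + 2*H**2)/H)
v(-2 - 1*(-4))**2 = (-3/7 - 5/(-2 - 1*(-4)) + 2*(-2 - 1*(-4)))**2 = (-3/7 - 5/(-2 + 4) + 2*(-2 + 4))**2 = (-3/7 - 5/2 + 2*2)**2 = (-3/7 - 5*1/2 + 4)**2 = (-3/7 - 5/2 + 4)**2 = (15/14)**2 = 225/196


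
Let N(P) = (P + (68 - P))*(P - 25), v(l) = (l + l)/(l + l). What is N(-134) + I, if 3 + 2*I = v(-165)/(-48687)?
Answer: -526476875/48687 ≈ -10814.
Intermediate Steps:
v(l) = 1 (v(l) = (2*l)/((2*l)) = (2*l)*(1/(2*l)) = 1)
N(P) = -1700 + 68*P (N(P) = 68*(-25 + P) = -1700 + 68*P)
I = -73031/48687 (I = -3/2 + (1/(-48687))/2 = -3/2 + (1*(-1/48687))/2 = -3/2 + (½)*(-1/48687) = -3/2 - 1/97374 = -73031/48687 ≈ -1.5000)
N(-134) + I = (-1700 + 68*(-134)) - 73031/48687 = (-1700 - 9112) - 73031/48687 = -10812 - 73031/48687 = -526476875/48687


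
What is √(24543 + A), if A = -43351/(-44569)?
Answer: √994980474958/6367 ≈ 156.67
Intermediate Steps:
A = 6193/6367 (A = -43351*(-1/44569) = 6193/6367 ≈ 0.97267)
√(24543 + A) = √(24543 + 6193/6367) = √(156271474/6367) = √994980474958/6367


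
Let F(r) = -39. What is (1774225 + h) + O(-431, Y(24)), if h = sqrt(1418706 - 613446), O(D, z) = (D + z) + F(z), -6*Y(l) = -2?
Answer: 5321266/3 + 2*sqrt(201315) ≈ 1.7747e+6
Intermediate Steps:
Y(l) = 1/3 (Y(l) = -1/6*(-2) = 1/3)
O(D, z) = -39 + D + z (O(D, z) = (D + z) - 39 = -39 + D + z)
h = 2*sqrt(201315) (h = sqrt(805260) = 2*sqrt(201315) ≈ 897.36)
(1774225 + h) + O(-431, Y(24)) = (1774225 + 2*sqrt(201315)) + (-39 - 431 + 1/3) = (1774225 + 2*sqrt(201315)) - 1409/3 = 5321266/3 + 2*sqrt(201315)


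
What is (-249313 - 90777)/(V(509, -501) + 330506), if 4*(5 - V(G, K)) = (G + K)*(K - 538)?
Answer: -340090/332589 ≈ -1.0226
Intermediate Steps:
V(G, K) = 5 - (-538 + K)*(G + K)/4 (V(G, K) = 5 - (G + K)*(K - 538)/4 = 5 - (G + K)*(-538 + K)/4 = 5 - (-538 + K)*(G + K)/4)
(-249313 - 90777)/(V(509, -501) + 330506) = (-249313 - 90777)/((5 - 1/4*(-501)**2 + (269/2)*509 + (269/2)*(-501) - 1/4*509*(-501)) + 330506) = -340090/((5 - 1/4*251001 + 136921/2 - 134769/2 + 255009/4) + 330506) = -340090/((5 - 251001/4 + 136921/2 - 134769/2 + 255009/4) + 330506) = -340090/(2083 + 330506) = -340090/332589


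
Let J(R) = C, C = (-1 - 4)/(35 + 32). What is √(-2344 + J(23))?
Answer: I*√10522551/67 ≈ 48.416*I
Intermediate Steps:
C = -5/67 ≈ -0.074627
J(R) = -5/67
√(-2344 + J(23)) = √(-2344 - 5/67) = √(-157053/67) = I*√10522551/67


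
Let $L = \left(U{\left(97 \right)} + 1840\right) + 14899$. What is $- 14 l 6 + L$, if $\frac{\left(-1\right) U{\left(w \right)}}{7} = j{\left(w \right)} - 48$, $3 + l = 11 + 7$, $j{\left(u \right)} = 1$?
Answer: $15808$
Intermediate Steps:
$l = 15$ ($l = -3 + \left(11 + 7\right) = -3 + 18 = 15$)
$U{\left(w \right)} = 329$ ($U{\left(w \right)} = - 7 \left(1 - 48\right) = \left(-7\right) \left(-47\right) = 329$)
$L = 17068$ ($L = \left(329 + 1840\right) + 14899 = 2169 + 14899 = 17068$)
$- 14 l 6 + L = \left(-14\right) 15 \cdot 6 + 17068 = \left(-210\right) 6 + 17068 = -1260 + 17068 = 15808$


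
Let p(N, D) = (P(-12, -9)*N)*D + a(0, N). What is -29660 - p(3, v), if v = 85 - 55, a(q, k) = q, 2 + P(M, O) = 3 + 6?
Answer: -30290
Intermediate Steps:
P(M, O) = 7 (P(M, O) = -2 + (3 + 6) = -2 + 9 = 7)
v = 30
p(N, D) = 7*D*N (p(N, D) = (7*N)*D + 0 = 7*D*N + 0 = 7*D*N)
-29660 - p(3, v) = -29660 - 7*30*3 = -29660 - 1*630 = -29660 - 630 = -30290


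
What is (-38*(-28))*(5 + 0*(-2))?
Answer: 5320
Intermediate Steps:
(-38*(-28))*(5 + 0*(-2)) = 1064*(5 + 0) = 1064*5 = 5320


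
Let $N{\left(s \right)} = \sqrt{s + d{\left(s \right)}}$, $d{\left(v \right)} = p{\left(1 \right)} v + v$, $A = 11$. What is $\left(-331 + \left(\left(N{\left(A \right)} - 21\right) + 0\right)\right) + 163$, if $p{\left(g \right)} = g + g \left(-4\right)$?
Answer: $-189 + i \sqrt{11} \approx -189.0 + 3.3166 i$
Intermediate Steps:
$p{\left(g \right)} = - 3 g$ ($p{\left(g \right)} = g - 4 g = - 3 g$)
$d{\left(v \right)} = - 2 v$ ($d{\left(v \right)} = \left(-3\right) 1 v + v = - 3 v + v = - 2 v$)
$N{\left(s \right)} = \sqrt{- s}$ ($N{\left(s \right)} = \sqrt{s - 2 s} = \sqrt{- s}$)
$\left(-331 + \left(\left(N{\left(A \right)} - 21\right) + 0\right)\right) + 163 = \left(-331 - \left(21 - \sqrt{\left(-1\right) 11}\right)\right) + 163 = \left(-331 - \left(21 - \sqrt{-11}\right)\right) + 163 = \left(-331 - \left(21 - i \sqrt{11}\right)\right) + 163 = \left(-352 + i \sqrt{11}\right) + 163 = -189 + i \sqrt{11}$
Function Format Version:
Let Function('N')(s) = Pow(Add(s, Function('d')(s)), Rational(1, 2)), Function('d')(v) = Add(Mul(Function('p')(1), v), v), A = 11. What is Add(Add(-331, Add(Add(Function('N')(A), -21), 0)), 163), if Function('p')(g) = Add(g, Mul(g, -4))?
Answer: Add(-189, Mul(I, Pow(11, Rational(1, 2)))) ≈ Add(-189.00, Mul(3.3166, I))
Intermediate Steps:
Function('p')(g) = Mul(-3, g) (Function('p')(g) = Add(g, Mul(-4, g)) = Mul(-3, g))
Function('d')(v) = Mul(-2, v) (Function('d')(v) = Add(Mul(Mul(-3, 1), v), v) = Add(Mul(-3, v), v) = Mul(-2, v))
Function('N')(s) = Pow(Mul(-1, s), Rational(1, 2)) (Function('N')(s) = Pow(Add(s, Mul(-2, s)), Rational(1, 2)) = Pow(Mul(-1, s), Rational(1, 2)))
Add(Add(-331, Add(Add(Function('N')(A), -21), 0)), 163) = Add(Add(-331, Add(Add(Pow(Mul(-1, 11), Rational(1, 2)), -21), 0)), 163) = Add(Add(-331, Add(Add(Pow(-11, Rational(1, 2)), -21), 0)), 163) = Add(Add(-331, Add(Add(Mul(I, Pow(11, Rational(1, 2))), -21), 0)), 163) = Add(Add(-331, Add(Add(-21, Mul(I, Pow(11, Rational(1, 2)))), 0)), 163) = Add(Add(-331, Add(-21, Mul(I, Pow(11, Rational(1, 2))))), 163) = Add(Add(-352, Mul(I, Pow(11, Rational(1, 2)))), 163) = Add(-189, Mul(I, Pow(11, Rational(1, 2))))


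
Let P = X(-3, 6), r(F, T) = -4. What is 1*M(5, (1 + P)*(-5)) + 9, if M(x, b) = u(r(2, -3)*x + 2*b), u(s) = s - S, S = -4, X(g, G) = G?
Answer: -77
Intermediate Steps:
P = 6
u(s) = 4 + s (u(s) = s - 1*(-4) = s + 4 = 4 + s)
M(x, b) = 4 - 4*x + 2*b (M(x, b) = 4 + (-4*x + 2*b) = 4 - 4*x + 2*b)
1*M(5, (1 + P)*(-5)) + 9 = 1*(4 - 4*5 + 2*((1 + 6)*(-5))) + 9 = 1*(4 - 20 + 2*(7*(-5))) + 9 = 1*(4 - 20 + 2*(-35)) + 9 = 1*(4 - 20 - 70) + 9 = 1*(-86) + 9 = -86 + 9 = -77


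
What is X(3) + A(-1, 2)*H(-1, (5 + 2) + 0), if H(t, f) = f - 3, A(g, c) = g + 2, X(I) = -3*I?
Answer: -5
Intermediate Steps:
A(g, c) = 2 + g
H(t, f) = -3 + f
X(3) + A(-1, 2)*H(-1, (5 + 2) + 0) = -3*3 + (2 - 1)*(-3 + ((5 + 2) + 0)) = -9 + 1*(-3 + (7 + 0)) = -9 + 1*(-3 + 7) = -9 + 1*4 = -9 + 4 = -5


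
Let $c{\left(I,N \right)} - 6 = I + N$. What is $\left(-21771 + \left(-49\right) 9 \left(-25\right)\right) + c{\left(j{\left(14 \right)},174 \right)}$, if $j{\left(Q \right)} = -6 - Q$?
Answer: $-10586$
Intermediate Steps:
$c{\left(I,N \right)} = 6 + I + N$ ($c{\left(I,N \right)} = 6 + \left(I + N\right) = 6 + I + N$)
$\left(-21771 + \left(-49\right) 9 \left(-25\right)\right) + c{\left(j{\left(14 \right)},174 \right)} = \left(-21771 + \left(-49\right) 9 \left(-25\right)\right) + \left(6 - 20 + 174\right) = \left(-21771 - -11025\right) + \left(6 - 20 + 174\right) = \left(-21771 + 11025\right) + \left(6 - 20 + 174\right) = -10746 + 160 = -10586$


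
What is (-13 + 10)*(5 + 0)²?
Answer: -75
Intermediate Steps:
(-13 + 10)*(5 + 0)² = -3*5² = -3*25 = -75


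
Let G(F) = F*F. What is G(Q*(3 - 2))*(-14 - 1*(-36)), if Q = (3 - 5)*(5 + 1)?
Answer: 3168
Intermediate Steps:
Q = -12 (Q = -2*6 = -12)
G(F) = F²
G(Q*(3 - 2))*(-14 - 1*(-36)) = (-12*(3 - 2))²*(-14 - 1*(-36)) = (-12*1)²*(-14 + 36) = (-12)²*22 = 144*22 = 3168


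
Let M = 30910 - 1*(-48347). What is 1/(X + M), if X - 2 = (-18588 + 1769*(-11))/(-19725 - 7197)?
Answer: 26922/2133848845 ≈ 1.2617e-5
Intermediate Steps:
M = 79257 (M = 30910 + 48347 = 79257)
X = 91891/26922 (X = 2 + (-18588 + 1769*(-11))/(-19725 - 7197) = 2 + (-18588 - 19459)/(-26922) = 2 - 38047*(-1/26922) = 2 + 38047/26922 = 91891/26922 ≈ 3.4132)
1/(X + M) = 1/(91891/26922 + 79257) = 1/(2133848845/26922) = 26922/2133848845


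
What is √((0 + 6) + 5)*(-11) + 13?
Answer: 13 - 11*√11 ≈ -23.483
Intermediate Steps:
√((0 + 6) + 5)*(-11) + 13 = √(6 + 5)*(-11) + 13 = √11*(-11) + 13 = -11*√11 + 13 = 13 - 11*√11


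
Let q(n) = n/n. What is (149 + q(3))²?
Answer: 22500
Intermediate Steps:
q(n) = 1
(149 + q(3))² = (149 + 1)² = 150² = 22500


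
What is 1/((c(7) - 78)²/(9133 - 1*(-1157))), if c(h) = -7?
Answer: 2058/1445 ≈ 1.4242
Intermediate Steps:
1/((c(7) - 78)²/(9133 - 1*(-1157))) = 1/((-7 - 78)²/(9133 - 1*(-1157))) = 1/((-85)²/(9133 + 1157)) = 1/(7225/10290) = 1/(7225*(1/10290)) = 1/(1445/2058) = 2058/1445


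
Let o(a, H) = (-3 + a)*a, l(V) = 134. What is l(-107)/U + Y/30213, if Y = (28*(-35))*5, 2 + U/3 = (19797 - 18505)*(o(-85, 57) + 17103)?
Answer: -2882012909/17770410423 ≈ -0.16218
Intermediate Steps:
o(a, H) = a*(-3 + a)
U = 95283702 (U = -6 + 3*((19797 - 18505)*(-85*(-3 - 85) + 17103)) = -6 + 3*(1292*(-85*(-88) + 17103)) = -6 + 3*(1292*(7480 + 17103)) = -6 + 3*(1292*24583) = -6 + 3*31761236 = -6 + 95283708 = 95283702)
Y = -4900 (Y = -980*5 = -4900)
l(-107)/U + Y/30213 = 134/95283702 - 4900/30213 = 134*(1/95283702) - 4900*1/30213 = 67/47641851 - 4900/30213 = -2882012909/17770410423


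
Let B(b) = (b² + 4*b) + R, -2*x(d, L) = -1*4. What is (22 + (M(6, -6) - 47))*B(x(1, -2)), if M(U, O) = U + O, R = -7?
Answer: -125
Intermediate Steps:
x(d, L) = 2 (x(d, L) = -(-1)*4/2 = -½*(-4) = 2)
M(U, O) = O + U
B(b) = -7 + b² + 4*b (B(b) = (b² + 4*b) - 7 = -7 + b² + 4*b)
(22 + (M(6, -6) - 47))*B(x(1, -2)) = (22 + ((-6 + 6) - 47))*(-7 + 2² + 4*2) = (22 + (0 - 47))*(-7 + 4 + 8) = (22 - 47)*5 = -25*5 = -125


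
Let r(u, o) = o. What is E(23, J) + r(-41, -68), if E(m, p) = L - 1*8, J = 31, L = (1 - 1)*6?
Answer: -76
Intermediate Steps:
L = 0 (L = 0*6 = 0)
E(m, p) = -8 (E(m, p) = 0 - 1*8 = 0 - 8 = -8)
E(23, J) + r(-41, -68) = -8 - 68 = -76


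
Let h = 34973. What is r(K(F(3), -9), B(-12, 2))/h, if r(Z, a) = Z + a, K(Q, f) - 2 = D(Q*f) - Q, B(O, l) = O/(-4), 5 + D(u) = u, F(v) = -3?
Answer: 30/34973 ≈ 0.00085780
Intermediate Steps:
D(u) = -5 + u
B(O, l) = -O/4 (B(O, l) = O*(-1/4) = -O/4)
K(Q, f) = -3 - Q + Q*f (K(Q, f) = 2 + ((-5 + Q*f) - Q) = 2 + (-5 - Q + Q*f) = -3 - Q + Q*f)
r(K(F(3), -9), B(-12, 2))/h = ((-3 - 1*(-3) - 3*(-9)) - 1/4*(-12))/34973 = ((-3 + 3 + 27) + 3)*(1/34973) = (27 + 3)*(1/34973) = 30*(1/34973) = 30/34973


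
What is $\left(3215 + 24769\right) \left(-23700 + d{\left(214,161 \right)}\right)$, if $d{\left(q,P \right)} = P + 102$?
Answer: $-655861008$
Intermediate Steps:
$d{\left(q,P \right)} = 102 + P$
$\left(3215 + 24769\right) \left(-23700 + d{\left(214,161 \right)}\right) = \left(3215 + 24769\right) \left(-23700 + \left(102 + 161\right)\right) = 27984 \left(-23700 + 263\right) = 27984 \left(-23437\right) = -655861008$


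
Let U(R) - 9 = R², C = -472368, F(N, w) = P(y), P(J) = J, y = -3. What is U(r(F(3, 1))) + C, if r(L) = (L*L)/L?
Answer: -472350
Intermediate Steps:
F(N, w) = -3
r(L) = L (r(L) = L²/L = L)
U(R) = 9 + R²
U(r(F(3, 1))) + C = (9 + (-3)²) - 472368 = (9 + 9) - 472368 = 18 - 472368 = -472350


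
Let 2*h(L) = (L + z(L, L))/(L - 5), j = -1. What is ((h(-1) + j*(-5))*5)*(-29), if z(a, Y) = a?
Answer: -4495/6 ≈ -749.17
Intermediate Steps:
h(L) = L/(-5 + L) (h(L) = ((L + L)/(L - 5))/2 = ((2*L)/(-5 + L))/2 = (2*L/(-5 + L))/2 = L/(-5 + L))
((h(-1) + j*(-5))*5)*(-29) = ((-1/(-5 - 1) - 1*(-5))*5)*(-29) = ((-1/(-6) + 5)*5)*(-29) = ((-1*(-⅙) + 5)*5)*(-29) = ((⅙ + 5)*5)*(-29) = ((31/6)*5)*(-29) = (155/6)*(-29) = -4495/6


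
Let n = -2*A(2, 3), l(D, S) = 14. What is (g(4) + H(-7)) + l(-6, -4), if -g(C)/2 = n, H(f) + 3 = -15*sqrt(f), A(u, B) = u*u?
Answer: 27 - 15*I*sqrt(7) ≈ 27.0 - 39.686*I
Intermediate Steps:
A(u, B) = u**2
H(f) = -3 - 15*sqrt(f)
n = -8 (n = -2*2**2 = -2*4 = -8)
g(C) = 16 (g(C) = -2*(-8) = 16)
(g(4) + H(-7)) + l(-6, -4) = (16 + (-3 - 15*I*sqrt(7))) + 14 = (13 - 15*I*sqrt(7)) + 14 = 27 - 15*I*sqrt(7)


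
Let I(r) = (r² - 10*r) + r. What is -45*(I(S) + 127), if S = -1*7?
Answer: -10755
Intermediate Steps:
S = -7
I(r) = r² - 9*r
-45*(I(S) + 127) = -45*(-7*(-9 - 7) + 127) = -45*(-7*(-16) + 127) = -45*(112 + 127) = -45*239 = -10755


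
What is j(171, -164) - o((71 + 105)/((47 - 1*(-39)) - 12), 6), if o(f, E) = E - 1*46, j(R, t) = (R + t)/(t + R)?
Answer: 41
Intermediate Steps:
j(R, t) = 1 (j(R, t) = (R + t)/(R + t) = 1)
o(f, E) = -46 + E (o(f, E) = E - 46 = -46 + E)
j(171, -164) - o((71 + 105)/((47 - 1*(-39)) - 12), 6) = 1 - (-46 + 6) = 1 - 1*(-40) = 1 + 40 = 41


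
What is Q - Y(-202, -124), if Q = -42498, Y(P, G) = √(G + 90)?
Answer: -42498 - I*√34 ≈ -42498.0 - 5.831*I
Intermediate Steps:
Y(P, G) = √(90 + G)
Q - Y(-202, -124) = -42498 - √(90 - 124) = -42498 - √(-34) = -42498 - I*√34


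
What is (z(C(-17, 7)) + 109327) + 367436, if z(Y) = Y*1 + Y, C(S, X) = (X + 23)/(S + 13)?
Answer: 476748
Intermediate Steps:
C(S, X) = (23 + X)/(13 + S)
z(Y) = 2*Y (z(Y) = Y + Y = 2*Y)
(z(C(-17, 7)) + 109327) + 367436 = (2*((23 + 7)/(13 - 17)) + 109327) + 367436 = (2*(30/(-4)) + 109327) + 367436 = (2*(-1/4*30) + 109327) + 367436 = (2*(-15/2) + 109327) + 367436 = (-15 + 109327) + 367436 = 109312 + 367436 = 476748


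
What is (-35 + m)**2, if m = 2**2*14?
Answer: 441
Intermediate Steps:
m = 56 (m = 4*14 = 56)
(-35 + m)**2 = (-35 + 56)**2 = 21**2 = 441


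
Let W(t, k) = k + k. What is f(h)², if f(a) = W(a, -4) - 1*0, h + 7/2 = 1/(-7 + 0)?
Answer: 64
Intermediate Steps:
W(t, k) = 2*k
h = -51/14 (h = -7/2 + 1/(-7 + 0) = -7/2 + 1/(-7) = -7/2 - ⅐ = -51/14 ≈ -3.6429)
f(a) = -8 (f(a) = 2*(-4) - 1*0 = -8 + 0 = -8)
f(h)² = (-8)² = 64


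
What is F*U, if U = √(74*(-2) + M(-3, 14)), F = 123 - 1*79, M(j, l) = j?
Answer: 44*I*√151 ≈ 540.68*I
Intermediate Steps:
F = 44 (F = 123 - 79 = 44)
U = I*√151 (U = √(74*(-2) - 3) = √(-148 - 3) = √(-151) = I*√151 ≈ 12.288*I)
F*U = 44*(I*√151) = 44*I*√151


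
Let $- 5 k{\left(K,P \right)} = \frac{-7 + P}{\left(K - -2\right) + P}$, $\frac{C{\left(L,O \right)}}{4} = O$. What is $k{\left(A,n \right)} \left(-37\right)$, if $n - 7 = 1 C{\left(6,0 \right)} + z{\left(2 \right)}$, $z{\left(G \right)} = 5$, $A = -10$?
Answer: $\frac{37}{4} \approx 9.25$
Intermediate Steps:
$C{\left(L,O \right)} = 4 O$
$n = 12$ ($n = 7 + \left(1 \cdot 4 \cdot 0 + 5\right) = 7 + \left(1 \cdot 0 + 5\right) = 7 + \left(0 + 5\right) = 7 + 5 = 12$)
$k{\left(K,P \right)} = - \frac{-7 + P}{5 \left(2 + K + P\right)}$ ($k{\left(K,P \right)} = - \frac{\left(-7 + P\right) \frac{1}{\left(K - -2\right) + P}}{5} = - \frac{\left(-7 + P\right) \frac{1}{\left(K + 2\right) + P}}{5} = - \frac{\left(-7 + P\right) \frac{1}{\left(2 + K\right) + P}}{5} = - \frac{\left(-7 + P\right) \frac{1}{2 + K + P}}{5} = - \frac{\frac{1}{2 + K + P} \left(-7 + P\right)}{5} = - \frac{-7 + P}{5 \left(2 + K + P\right)}$)
$k{\left(A,n \right)} \left(-37\right) = \frac{7 - 12}{5 \left(2 - 10 + 12\right)} \left(-37\right) = \frac{7 - 12}{5 \cdot 4} \left(-37\right) = \frac{1}{5} \cdot \frac{1}{4} \left(-5\right) \left(-37\right) = \left(- \frac{1}{4}\right) \left(-37\right) = \frac{37}{4}$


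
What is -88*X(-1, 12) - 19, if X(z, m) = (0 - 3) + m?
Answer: -811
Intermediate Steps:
X(z, m) = -3 + m
-88*X(-1, 12) - 19 = -88*(-3 + 12) - 19 = -88*9 - 19 = -792 - 19 = -811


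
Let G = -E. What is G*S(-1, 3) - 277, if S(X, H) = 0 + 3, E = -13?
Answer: -238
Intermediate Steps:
S(X, H) = 3
G = 13 (G = -1*(-13) = 13)
G*S(-1, 3) - 277 = 13*3 - 277 = 39 - 277 = -238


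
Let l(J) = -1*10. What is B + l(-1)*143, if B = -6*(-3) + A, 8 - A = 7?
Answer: -1411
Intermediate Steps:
A = 1 (A = 8 - 1*7 = 8 - 7 = 1)
l(J) = -10
B = 19 (B = -6*(-3) + 1 = 18 + 1 = 19)
B + l(-1)*143 = 19 - 10*143 = 19 - 1430 = -1411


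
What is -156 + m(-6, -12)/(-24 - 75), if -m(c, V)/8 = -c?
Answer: -5132/33 ≈ -155.52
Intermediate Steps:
m(c, V) = 8*c (m(c, V) = -(-8)*c = 8*c)
-156 + m(-6, -12)/(-24 - 75) = -156 + (8*(-6))/(-24 - 75) = -156 - 48/(-99) = -156 - 1/99*(-48) = -156 + 16/33 = -5132/33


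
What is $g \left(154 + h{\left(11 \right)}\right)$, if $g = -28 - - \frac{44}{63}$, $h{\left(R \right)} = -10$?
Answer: $- \frac{27520}{7} \approx -3931.4$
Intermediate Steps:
$g = - \frac{1720}{63}$ ($g = -28 - \left(-44\right) \frac{1}{63} = -28 - - \frac{44}{63} = -28 + \frac{44}{63} = - \frac{1720}{63} \approx -27.302$)
$g \left(154 + h{\left(11 \right)}\right) = - \frac{1720 \left(154 - 10\right)}{63} = \left(- \frac{1720}{63}\right) 144 = - \frac{27520}{7}$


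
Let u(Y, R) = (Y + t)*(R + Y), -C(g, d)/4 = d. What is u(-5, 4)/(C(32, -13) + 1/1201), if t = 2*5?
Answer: -6005/62453 ≈ -0.096152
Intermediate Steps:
t = 10
C(g, d) = -4*d
u(Y, R) = (10 + Y)*(R + Y) (u(Y, R) = (Y + 10)*(R + Y) = (10 + Y)*(R + Y))
u(-5, 4)/(C(32, -13) + 1/1201) = ((-5)**2 + 10*4 + 10*(-5) + 4*(-5))/(-4*(-13) + 1/1201) = (25 + 40 - 50 - 20)/(52 + 1/1201) = -5/(62453/1201) = (1201/62453)*(-5) = -6005/62453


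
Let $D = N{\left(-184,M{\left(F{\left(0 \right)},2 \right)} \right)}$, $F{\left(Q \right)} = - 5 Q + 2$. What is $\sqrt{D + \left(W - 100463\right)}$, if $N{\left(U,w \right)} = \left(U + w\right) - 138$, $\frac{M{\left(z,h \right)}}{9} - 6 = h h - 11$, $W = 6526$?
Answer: $2 i \sqrt{23567} \approx 307.03 i$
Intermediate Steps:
$F{\left(Q \right)} = 2 - 5 Q$
$M{\left(z,h \right)} = -45 + 9 h^{2}$ ($M{\left(z,h \right)} = 54 + 9 \left(h h - 11\right) = 54 + 9 \left(h^{2} - 11\right) = 54 + 9 \left(-11 + h^{2}\right) = 54 + \left(-99 + 9 h^{2}\right) = -45 + 9 h^{2}$)
$N{\left(U,w \right)} = -138 + U + w$
$D = -331$ ($D = -138 - 184 - \left(45 - 9 \cdot 2^{2}\right) = -138 - 184 + \left(-45 + 9 \cdot 4\right) = -138 - 184 + \left(-45 + 36\right) = -138 - 184 - 9 = -331$)
$\sqrt{D + \left(W - 100463\right)} = \sqrt{-331 + \left(6526 - 100463\right)} = \sqrt{-331 - 93937} = \sqrt{-94268} = 2 i \sqrt{23567}$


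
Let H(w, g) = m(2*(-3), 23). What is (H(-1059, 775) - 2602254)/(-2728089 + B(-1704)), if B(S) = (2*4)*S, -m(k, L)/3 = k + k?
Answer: 867406/913907 ≈ 0.94912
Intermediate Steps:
m(k, L) = -6*k (m(k, L) = -3*(k + k) = -6*k)
B(S) = 8*S
H(w, g) = 36 (H(w, g) = -12*(-3) = -6*(-6) = 36)
(H(-1059, 775) - 2602254)/(-2728089 + B(-1704)) = (36 - 2602254)/(-2728089 + 8*(-1704)) = -2602218/(-2728089 - 13632) = -2602218/(-2741721) = -2602218*(-1/2741721) = 867406/913907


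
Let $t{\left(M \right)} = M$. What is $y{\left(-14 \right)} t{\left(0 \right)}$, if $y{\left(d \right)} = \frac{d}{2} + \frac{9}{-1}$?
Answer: $0$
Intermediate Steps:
$y{\left(d \right)} = -9 + \frac{d}{2}$ ($y{\left(d \right)} = d \frac{1}{2} + 9 \left(-1\right) = \frac{d}{2} - 9 = -9 + \frac{d}{2}$)
$y{\left(-14 \right)} t{\left(0 \right)} = \left(-9 + \frac{1}{2} \left(-14\right)\right) 0 = \left(-9 - 7\right) 0 = \left(-16\right) 0 = 0$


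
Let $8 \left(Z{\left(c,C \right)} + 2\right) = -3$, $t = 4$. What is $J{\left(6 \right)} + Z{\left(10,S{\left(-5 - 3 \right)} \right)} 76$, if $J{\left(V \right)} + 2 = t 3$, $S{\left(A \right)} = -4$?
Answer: $- \frac{341}{2} \approx -170.5$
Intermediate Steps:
$J{\left(V \right)} = 10$ ($J{\left(V \right)} = -2 + 4 \cdot 3 = -2 + 12 = 10$)
$Z{\left(c,C \right)} = - \frac{19}{8}$ ($Z{\left(c,C \right)} = -2 + \frac{1}{8} \left(-3\right) = -2 - \frac{3}{8} = - \frac{19}{8}$)
$J{\left(6 \right)} + Z{\left(10,S{\left(-5 - 3 \right)} \right)} 76 = 10 - \frac{361}{2} = - \frac{341}{2}$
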